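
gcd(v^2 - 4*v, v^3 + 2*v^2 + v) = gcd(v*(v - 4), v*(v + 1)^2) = v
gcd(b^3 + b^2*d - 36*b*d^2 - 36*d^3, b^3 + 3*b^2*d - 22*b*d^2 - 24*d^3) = b^2 + 7*b*d + 6*d^2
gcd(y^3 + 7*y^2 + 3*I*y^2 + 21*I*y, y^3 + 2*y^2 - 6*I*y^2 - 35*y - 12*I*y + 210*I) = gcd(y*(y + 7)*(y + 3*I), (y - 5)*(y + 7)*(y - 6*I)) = y + 7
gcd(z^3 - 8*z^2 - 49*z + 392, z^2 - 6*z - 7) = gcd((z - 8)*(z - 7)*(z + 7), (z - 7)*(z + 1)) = z - 7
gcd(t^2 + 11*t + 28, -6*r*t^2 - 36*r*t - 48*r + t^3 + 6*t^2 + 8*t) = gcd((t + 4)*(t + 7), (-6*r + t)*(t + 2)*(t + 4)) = t + 4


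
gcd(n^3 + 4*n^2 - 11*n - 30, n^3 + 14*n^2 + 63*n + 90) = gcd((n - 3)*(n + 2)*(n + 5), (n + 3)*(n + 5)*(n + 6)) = n + 5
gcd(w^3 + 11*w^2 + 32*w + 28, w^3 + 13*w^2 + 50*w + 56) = w^2 + 9*w + 14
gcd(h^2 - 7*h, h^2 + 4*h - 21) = 1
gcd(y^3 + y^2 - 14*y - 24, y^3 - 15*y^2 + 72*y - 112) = y - 4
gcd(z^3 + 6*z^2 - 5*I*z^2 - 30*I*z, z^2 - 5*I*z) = z^2 - 5*I*z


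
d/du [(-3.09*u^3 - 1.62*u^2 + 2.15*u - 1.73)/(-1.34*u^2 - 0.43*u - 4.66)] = (4.1406*u^4 + 2.6574*u^3 + 46.7758*u^2 + 10.462*u - 10.7629)/(1.7956*u^4 + 1.1524*u^3 + 12.6737*u^2 + 4.0076*u + 21.7156)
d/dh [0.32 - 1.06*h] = -1.06000000000000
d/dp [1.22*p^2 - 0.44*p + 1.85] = 2.44*p - 0.44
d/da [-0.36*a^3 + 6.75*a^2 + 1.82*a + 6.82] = -1.08*a^2 + 13.5*a + 1.82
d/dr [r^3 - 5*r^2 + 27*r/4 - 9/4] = 3*r^2 - 10*r + 27/4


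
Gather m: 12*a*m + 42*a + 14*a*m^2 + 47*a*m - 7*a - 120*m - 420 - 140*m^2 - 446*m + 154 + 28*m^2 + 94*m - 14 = 35*a + m^2*(14*a - 112) + m*(59*a - 472) - 280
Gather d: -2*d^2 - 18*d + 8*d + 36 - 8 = -2*d^2 - 10*d + 28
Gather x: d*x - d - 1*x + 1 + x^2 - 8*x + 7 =-d + x^2 + x*(d - 9) + 8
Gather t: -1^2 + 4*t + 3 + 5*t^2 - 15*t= 5*t^2 - 11*t + 2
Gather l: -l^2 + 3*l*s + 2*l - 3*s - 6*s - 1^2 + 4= -l^2 + l*(3*s + 2) - 9*s + 3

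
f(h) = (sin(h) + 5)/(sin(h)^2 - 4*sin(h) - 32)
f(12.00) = -0.15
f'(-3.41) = 0.01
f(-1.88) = -0.15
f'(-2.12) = 0.00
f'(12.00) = -0.00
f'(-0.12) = -0.01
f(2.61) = -0.16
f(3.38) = -0.15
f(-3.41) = -0.16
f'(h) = (-2*sin(h)*cos(h) + 4*cos(h))*(sin(h) + 5)/(sin(h)^2 - 4*sin(h) - 32)^2 + cos(h)/(sin(h)^2 - 4*sin(h) - 32)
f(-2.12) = -0.15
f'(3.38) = 0.01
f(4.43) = -0.15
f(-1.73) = -0.15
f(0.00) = -0.16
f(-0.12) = -0.15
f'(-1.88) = 0.00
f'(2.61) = 0.01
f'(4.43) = 0.00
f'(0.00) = -0.01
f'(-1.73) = 0.00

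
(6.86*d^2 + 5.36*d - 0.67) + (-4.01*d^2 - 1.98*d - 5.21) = 2.85*d^2 + 3.38*d - 5.88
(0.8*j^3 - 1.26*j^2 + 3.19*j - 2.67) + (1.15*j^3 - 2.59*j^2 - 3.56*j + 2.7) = 1.95*j^3 - 3.85*j^2 - 0.37*j + 0.0300000000000002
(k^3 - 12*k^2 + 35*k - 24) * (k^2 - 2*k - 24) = k^5 - 14*k^4 + 35*k^3 + 194*k^2 - 792*k + 576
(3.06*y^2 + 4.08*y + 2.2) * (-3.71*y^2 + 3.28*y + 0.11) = -11.3526*y^4 - 5.1*y^3 + 5.557*y^2 + 7.6648*y + 0.242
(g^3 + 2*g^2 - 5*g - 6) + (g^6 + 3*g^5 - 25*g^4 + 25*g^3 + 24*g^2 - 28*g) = g^6 + 3*g^5 - 25*g^4 + 26*g^3 + 26*g^2 - 33*g - 6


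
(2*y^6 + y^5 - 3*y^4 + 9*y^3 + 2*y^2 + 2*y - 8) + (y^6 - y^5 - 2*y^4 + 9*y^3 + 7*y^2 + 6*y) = 3*y^6 - 5*y^4 + 18*y^3 + 9*y^2 + 8*y - 8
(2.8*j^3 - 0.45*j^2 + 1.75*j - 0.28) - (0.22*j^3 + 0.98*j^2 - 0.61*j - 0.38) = 2.58*j^3 - 1.43*j^2 + 2.36*j + 0.1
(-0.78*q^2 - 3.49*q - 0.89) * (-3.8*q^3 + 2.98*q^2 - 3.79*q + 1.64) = 2.964*q^5 + 10.9376*q^4 - 4.062*q^3 + 9.2957*q^2 - 2.3505*q - 1.4596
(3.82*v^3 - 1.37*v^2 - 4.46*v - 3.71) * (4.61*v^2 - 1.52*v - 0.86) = 17.6102*v^5 - 12.1221*v^4 - 21.7634*v^3 - 9.1457*v^2 + 9.4748*v + 3.1906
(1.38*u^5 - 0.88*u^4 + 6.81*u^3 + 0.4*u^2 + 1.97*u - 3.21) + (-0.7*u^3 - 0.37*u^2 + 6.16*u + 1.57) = 1.38*u^5 - 0.88*u^4 + 6.11*u^3 + 0.03*u^2 + 8.13*u - 1.64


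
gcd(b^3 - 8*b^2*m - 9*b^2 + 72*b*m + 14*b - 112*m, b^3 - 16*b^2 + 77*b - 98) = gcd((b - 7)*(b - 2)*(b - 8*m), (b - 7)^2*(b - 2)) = b^2 - 9*b + 14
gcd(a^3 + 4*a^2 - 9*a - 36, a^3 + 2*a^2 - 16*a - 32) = a + 4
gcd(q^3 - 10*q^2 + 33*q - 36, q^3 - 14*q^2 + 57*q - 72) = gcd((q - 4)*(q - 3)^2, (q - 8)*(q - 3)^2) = q^2 - 6*q + 9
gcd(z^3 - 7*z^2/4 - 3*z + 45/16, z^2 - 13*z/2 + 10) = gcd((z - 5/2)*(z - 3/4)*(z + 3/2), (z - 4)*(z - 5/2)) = z - 5/2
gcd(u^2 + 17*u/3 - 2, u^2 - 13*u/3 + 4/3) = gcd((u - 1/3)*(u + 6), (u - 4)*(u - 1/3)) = u - 1/3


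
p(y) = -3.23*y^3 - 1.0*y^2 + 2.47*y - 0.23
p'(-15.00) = -2147.78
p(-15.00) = 10638.97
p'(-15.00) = -2147.78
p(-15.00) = 10638.97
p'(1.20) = -13.88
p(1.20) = -4.29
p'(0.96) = -8.38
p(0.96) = -1.64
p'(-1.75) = -23.71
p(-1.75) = 9.70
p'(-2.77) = -66.34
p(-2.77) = 53.91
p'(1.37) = -18.46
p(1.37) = -7.03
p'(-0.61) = 0.08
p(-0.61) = -1.38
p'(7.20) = -514.26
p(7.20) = -1239.88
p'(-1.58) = -18.56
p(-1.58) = 6.11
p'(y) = -9.69*y^2 - 2.0*y + 2.47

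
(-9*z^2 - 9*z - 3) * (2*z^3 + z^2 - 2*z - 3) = -18*z^5 - 27*z^4 + 3*z^3 + 42*z^2 + 33*z + 9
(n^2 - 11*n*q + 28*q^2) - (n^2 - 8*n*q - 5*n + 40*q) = -3*n*q + 5*n + 28*q^2 - 40*q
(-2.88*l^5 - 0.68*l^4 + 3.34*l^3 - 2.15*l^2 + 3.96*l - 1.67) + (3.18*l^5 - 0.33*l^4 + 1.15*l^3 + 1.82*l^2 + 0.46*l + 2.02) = 0.3*l^5 - 1.01*l^4 + 4.49*l^3 - 0.33*l^2 + 4.42*l + 0.35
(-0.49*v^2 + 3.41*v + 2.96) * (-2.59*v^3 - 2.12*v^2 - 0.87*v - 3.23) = 1.2691*v^5 - 7.7931*v^4 - 14.4693*v^3 - 7.6592*v^2 - 13.5895*v - 9.5608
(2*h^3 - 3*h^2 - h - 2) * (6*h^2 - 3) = 12*h^5 - 18*h^4 - 12*h^3 - 3*h^2 + 3*h + 6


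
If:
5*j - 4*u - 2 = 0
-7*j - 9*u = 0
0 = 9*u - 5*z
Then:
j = 18/73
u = -14/73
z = -126/365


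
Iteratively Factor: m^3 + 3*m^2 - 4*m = (m - 1)*(m^2 + 4*m) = (m - 1)*(m + 4)*(m)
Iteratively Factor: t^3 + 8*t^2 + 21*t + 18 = (t + 3)*(t^2 + 5*t + 6) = (t + 3)^2*(t + 2)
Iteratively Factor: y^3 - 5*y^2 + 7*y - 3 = (y - 3)*(y^2 - 2*y + 1) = (y - 3)*(y - 1)*(y - 1)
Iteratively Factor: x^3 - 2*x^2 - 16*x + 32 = (x - 2)*(x^2 - 16) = (x - 2)*(x + 4)*(x - 4)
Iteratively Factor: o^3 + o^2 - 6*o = (o - 2)*(o^2 + 3*o) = (o - 2)*(o + 3)*(o)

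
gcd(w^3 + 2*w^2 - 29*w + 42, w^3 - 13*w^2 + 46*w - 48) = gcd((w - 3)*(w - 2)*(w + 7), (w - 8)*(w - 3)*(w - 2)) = w^2 - 5*w + 6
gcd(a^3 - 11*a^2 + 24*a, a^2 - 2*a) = a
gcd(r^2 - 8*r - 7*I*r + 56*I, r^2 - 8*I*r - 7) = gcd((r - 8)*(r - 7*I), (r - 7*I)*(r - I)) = r - 7*I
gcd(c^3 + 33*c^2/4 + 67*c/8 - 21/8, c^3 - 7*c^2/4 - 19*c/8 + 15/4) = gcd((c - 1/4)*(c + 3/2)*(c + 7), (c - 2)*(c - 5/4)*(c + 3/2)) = c + 3/2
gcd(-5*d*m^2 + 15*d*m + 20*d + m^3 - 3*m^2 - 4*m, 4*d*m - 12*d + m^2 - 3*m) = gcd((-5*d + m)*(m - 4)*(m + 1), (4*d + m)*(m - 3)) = 1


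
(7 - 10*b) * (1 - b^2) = 10*b^3 - 7*b^2 - 10*b + 7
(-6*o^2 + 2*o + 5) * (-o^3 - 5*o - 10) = 6*o^5 - 2*o^4 + 25*o^3 + 50*o^2 - 45*o - 50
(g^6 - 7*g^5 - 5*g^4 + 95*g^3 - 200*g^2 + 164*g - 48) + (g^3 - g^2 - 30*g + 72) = g^6 - 7*g^5 - 5*g^4 + 96*g^3 - 201*g^2 + 134*g + 24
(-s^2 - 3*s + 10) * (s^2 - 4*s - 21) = -s^4 + s^3 + 43*s^2 + 23*s - 210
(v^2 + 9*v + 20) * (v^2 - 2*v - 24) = v^4 + 7*v^3 - 22*v^2 - 256*v - 480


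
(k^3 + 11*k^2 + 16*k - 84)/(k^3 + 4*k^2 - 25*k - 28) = (k^2 + 4*k - 12)/(k^2 - 3*k - 4)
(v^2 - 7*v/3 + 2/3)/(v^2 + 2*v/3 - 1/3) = (v - 2)/(v + 1)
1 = 1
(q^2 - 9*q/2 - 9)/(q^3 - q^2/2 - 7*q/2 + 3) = (2*q^2 - 9*q - 18)/(2*q^3 - q^2 - 7*q + 6)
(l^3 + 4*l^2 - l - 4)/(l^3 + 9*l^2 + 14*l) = (l^3 + 4*l^2 - l - 4)/(l*(l^2 + 9*l + 14))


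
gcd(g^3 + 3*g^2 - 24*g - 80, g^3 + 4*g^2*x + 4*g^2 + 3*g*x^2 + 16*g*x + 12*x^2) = g + 4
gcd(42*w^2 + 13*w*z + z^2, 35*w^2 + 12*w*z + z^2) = 7*w + z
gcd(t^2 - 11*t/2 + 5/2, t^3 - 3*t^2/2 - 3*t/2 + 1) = t - 1/2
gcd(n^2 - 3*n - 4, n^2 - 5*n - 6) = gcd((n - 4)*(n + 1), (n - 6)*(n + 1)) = n + 1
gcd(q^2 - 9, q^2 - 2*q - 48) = 1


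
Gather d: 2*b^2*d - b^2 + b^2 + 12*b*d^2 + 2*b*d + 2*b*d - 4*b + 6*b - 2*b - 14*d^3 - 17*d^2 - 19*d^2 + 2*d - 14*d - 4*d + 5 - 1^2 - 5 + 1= -14*d^3 + d^2*(12*b - 36) + d*(2*b^2 + 4*b - 16)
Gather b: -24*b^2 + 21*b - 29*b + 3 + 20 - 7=-24*b^2 - 8*b + 16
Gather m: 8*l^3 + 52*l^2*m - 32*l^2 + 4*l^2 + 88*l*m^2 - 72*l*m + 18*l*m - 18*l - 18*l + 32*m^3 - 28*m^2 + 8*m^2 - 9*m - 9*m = 8*l^3 - 28*l^2 - 36*l + 32*m^3 + m^2*(88*l - 20) + m*(52*l^2 - 54*l - 18)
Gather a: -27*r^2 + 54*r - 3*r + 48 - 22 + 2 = -27*r^2 + 51*r + 28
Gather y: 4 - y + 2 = 6 - y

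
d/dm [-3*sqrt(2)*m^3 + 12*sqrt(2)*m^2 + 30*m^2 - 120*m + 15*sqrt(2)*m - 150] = -9*sqrt(2)*m^2 + 24*sqrt(2)*m + 60*m - 120 + 15*sqrt(2)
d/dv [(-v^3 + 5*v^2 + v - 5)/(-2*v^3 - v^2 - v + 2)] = (11*v^4 + 6*v^3 - 40*v^2 + 10*v - 3)/(4*v^6 + 4*v^5 + 5*v^4 - 6*v^3 - 3*v^2 - 4*v + 4)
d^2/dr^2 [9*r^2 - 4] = 18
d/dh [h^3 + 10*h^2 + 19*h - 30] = 3*h^2 + 20*h + 19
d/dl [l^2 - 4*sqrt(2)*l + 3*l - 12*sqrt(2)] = 2*l - 4*sqrt(2) + 3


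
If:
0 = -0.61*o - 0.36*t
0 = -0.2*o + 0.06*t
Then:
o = 0.00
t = 0.00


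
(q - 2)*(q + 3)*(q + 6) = q^3 + 7*q^2 - 36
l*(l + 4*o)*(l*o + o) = l^3*o + 4*l^2*o^2 + l^2*o + 4*l*o^2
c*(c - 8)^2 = c^3 - 16*c^2 + 64*c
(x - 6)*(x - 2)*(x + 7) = x^3 - x^2 - 44*x + 84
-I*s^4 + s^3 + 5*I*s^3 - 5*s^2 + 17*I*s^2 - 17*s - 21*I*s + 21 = (s - 7)*(s + 3)*(s + I)*(-I*s + I)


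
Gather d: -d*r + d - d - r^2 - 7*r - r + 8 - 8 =-d*r - r^2 - 8*r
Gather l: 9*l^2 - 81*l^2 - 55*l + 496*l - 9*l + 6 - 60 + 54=-72*l^2 + 432*l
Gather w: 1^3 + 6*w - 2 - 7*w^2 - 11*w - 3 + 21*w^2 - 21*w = 14*w^2 - 26*w - 4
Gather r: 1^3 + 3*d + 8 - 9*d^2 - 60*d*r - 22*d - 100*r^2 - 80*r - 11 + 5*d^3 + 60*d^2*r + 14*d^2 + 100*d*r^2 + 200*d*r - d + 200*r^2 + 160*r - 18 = 5*d^3 + 5*d^2 - 20*d + r^2*(100*d + 100) + r*(60*d^2 + 140*d + 80) - 20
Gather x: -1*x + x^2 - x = x^2 - 2*x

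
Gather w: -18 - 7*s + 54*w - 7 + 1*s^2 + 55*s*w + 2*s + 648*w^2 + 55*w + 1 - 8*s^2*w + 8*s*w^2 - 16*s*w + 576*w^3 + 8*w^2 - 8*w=s^2 - 5*s + 576*w^3 + w^2*(8*s + 656) + w*(-8*s^2 + 39*s + 101) - 24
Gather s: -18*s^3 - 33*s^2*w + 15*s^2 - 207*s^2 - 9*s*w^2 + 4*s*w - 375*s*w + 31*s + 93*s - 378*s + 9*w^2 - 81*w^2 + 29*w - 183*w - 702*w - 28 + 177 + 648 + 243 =-18*s^3 + s^2*(-33*w - 192) + s*(-9*w^2 - 371*w - 254) - 72*w^2 - 856*w + 1040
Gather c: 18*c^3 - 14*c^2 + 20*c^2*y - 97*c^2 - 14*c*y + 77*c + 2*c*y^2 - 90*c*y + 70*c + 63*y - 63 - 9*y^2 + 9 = 18*c^3 + c^2*(20*y - 111) + c*(2*y^2 - 104*y + 147) - 9*y^2 + 63*y - 54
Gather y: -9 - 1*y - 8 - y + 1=-2*y - 16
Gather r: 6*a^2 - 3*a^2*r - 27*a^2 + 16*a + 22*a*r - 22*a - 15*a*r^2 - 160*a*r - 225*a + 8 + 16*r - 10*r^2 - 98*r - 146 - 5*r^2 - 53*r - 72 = -21*a^2 - 231*a + r^2*(-15*a - 15) + r*(-3*a^2 - 138*a - 135) - 210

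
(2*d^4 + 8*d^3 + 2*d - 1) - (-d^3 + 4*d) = 2*d^4 + 9*d^3 - 2*d - 1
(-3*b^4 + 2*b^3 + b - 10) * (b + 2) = -3*b^5 - 4*b^4 + 4*b^3 + b^2 - 8*b - 20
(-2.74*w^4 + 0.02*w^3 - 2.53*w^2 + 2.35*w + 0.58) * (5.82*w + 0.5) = -15.9468*w^5 - 1.2536*w^4 - 14.7146*w^3 + 12.412*w^2 + 4.5506*w + 0.29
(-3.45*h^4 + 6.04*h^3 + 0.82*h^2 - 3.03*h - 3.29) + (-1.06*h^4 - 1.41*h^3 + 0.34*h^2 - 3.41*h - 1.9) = -4.51*h^4 + 4.63*h^3 + 1.16*h^2 - 6.44*h - 5.19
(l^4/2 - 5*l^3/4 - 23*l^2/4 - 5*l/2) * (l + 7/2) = l^5/2 + l^4/2 - 81*l^3/8 - 181*l^2/8 - 35*l/4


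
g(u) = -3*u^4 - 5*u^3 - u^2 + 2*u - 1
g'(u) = -12*u^3 - 15*u^2 - 2*u + 2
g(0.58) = -1.49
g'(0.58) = -6.55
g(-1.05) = -2.06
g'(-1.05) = 1.45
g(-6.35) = -3651.50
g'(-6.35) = 2482.44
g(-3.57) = -280.69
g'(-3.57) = 363.96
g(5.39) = -3334.30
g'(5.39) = -2323.65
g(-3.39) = -220.69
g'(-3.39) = 303.90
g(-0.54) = -1.84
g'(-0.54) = 0.60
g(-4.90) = -1176.01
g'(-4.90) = 1063.44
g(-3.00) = -124.00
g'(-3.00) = 197.00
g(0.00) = -1.00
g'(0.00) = 2.00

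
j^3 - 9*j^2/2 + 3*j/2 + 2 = (j - 4)*(j - 1)*(j + 1/2)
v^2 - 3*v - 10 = (v - 5)*(v + 2)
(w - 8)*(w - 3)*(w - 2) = w^3 - 13*w^2 + 46*w - 48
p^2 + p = p*(p + 1)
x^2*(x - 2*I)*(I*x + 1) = I*x^4 + 3*x^3 - 2*I*x^2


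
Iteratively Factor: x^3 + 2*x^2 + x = (x)*(x^2 + 2*x + 1) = x*(x + 1)*(x + 1)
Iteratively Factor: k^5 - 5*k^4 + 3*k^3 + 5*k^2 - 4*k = (k)*(k^4 - 5*k^3 + 3*k^2 + 5*k - 4) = k*(k - 4)*(k^3 - k^2 - k + 1) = k*(k - 4)*(k - 1)*(k^2 - 1) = k*(k - 4)*(k - 1)^2*(k + 1)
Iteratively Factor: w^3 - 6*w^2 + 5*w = (w - 5)*(w^2 - w) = w*(w - 5)*(w - 1)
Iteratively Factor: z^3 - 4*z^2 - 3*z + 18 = (z - 3)*(z^2 - z - 6) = (z - 3)^2*(z + 2)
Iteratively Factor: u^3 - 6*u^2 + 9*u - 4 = (u - 1)*(u^2 - 5*u + 4) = (u - 4)*(u - 1)*(u - 1)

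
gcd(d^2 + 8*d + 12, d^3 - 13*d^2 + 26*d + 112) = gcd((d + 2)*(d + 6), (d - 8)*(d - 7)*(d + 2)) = d + 2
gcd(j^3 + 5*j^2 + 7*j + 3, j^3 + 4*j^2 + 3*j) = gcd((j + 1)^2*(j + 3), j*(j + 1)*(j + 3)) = j^2 + 4*j + 3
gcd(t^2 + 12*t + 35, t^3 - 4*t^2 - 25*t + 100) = t + 5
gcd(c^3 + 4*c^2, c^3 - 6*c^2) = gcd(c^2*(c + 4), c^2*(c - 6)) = c^2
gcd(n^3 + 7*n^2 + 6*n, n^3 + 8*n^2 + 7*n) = n^2 + n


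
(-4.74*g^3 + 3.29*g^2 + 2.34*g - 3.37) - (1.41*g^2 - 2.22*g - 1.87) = -4.74*g^3 + 1.88*g^2 + 4.56*g - 1.5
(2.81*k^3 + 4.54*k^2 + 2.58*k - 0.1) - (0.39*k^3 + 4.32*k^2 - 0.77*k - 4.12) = 2.42*k^3 + 0.22*k^2 + 3.35*k + 4.02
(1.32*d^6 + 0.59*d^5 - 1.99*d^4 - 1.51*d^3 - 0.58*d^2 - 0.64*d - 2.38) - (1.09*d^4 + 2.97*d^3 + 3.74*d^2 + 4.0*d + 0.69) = 1.32*d^6 + 0.59*d^5 - 3.08*d^4 - 4.48*d^3 - 4.32*d^2 - 4.64*d - 3.07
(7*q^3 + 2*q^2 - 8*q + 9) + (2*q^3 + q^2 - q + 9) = 9*q^3 + 3*q^2 - 9*q + 18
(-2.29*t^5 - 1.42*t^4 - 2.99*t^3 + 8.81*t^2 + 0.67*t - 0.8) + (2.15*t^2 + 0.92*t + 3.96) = -2.29*t^5 - 1.42*t^4 - 2.99*t^3 + 10.96*t^2 + 1.59*t + 3.16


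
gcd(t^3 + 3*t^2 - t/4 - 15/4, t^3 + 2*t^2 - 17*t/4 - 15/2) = t^2 + 4*t + 15/4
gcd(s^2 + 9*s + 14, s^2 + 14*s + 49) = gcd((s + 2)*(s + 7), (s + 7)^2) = s + 7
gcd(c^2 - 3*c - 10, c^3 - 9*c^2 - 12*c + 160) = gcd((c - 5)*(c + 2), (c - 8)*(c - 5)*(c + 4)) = c - 5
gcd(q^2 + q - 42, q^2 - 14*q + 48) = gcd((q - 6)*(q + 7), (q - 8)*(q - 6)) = q - 6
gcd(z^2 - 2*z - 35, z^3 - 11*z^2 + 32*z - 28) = z - 7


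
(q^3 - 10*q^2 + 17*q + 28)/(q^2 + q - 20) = (q^2 - 6*q - 7)/(q + 5)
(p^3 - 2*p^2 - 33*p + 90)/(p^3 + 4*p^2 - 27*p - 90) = (p - 3)/(p + 3)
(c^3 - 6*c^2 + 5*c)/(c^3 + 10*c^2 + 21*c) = (c^2 - 6*c + 5)/(c^2 + 10*c + 21)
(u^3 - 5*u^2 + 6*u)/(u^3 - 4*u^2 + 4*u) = (u - 3)/(u - 2)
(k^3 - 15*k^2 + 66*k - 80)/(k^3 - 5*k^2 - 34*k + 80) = (k - 5)/(k + 5)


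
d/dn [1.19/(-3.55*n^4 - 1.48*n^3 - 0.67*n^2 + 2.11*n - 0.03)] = (16.898*n^3 + 5.2836*n^2 + 1.5946*n - 2.5109)/(3.55*n^4 + 1.48*n^3 + 0.67*n^2 - 2.11*n + 0.03)^2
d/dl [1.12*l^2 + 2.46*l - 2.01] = 2.24*l + 2.46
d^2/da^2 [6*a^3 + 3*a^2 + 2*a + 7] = 36*a + 6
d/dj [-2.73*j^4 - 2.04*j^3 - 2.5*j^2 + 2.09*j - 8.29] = -10.92*j^3 - 6.12*j^2 - 5.0*j + 2.09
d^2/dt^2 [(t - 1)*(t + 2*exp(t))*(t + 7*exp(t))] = 9*t^2*exp(t) + 56*t*exp(2*t) + 27*t*exp(t) + 6*t - 2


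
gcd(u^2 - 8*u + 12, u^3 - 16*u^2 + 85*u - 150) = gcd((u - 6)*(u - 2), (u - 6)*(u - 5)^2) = u - 6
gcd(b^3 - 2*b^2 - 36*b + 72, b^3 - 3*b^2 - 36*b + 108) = b^2 - 36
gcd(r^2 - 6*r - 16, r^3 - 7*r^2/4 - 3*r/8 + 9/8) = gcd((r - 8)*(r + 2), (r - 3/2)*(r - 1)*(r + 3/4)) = 1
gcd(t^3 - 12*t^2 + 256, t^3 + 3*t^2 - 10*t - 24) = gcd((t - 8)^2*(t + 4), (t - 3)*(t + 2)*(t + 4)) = t + 4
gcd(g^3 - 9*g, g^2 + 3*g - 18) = g - 3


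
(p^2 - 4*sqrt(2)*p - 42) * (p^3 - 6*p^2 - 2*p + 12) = p^5 - 6*p^4 - 4*sqrt(2)*p^4 - 44*p^3 + 24*sqrt(2)*p^3 + 8*sqrt(2)*p^2 + 264*p^2 - 48*sqrt(2)*p + 84*p - 504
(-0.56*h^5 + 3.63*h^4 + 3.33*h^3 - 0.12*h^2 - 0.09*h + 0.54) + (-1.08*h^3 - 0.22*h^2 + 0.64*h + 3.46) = -0.56*h^5 + 3.63*h^4 + 2.25*h^3 - 0.34*h^2 + 0.55*h + 4.0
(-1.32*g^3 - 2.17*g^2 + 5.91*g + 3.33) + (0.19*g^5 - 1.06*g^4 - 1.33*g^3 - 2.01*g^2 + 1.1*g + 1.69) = 0.19*g^5 - 1.06*g^4 - 2.65*g^3 - 4.18*g^2 + 7.01*g + 5.02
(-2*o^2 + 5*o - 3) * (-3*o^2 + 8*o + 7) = 6*o^4 - 31*o^3 + 35*o^2 + 11*o - 21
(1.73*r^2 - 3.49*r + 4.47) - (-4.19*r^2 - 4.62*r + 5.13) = 5.92*r^2 + 1.13*r - 0.66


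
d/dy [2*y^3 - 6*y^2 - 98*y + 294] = 6*y^2 - 12*y - 98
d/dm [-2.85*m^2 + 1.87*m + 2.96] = 1.87 - 5.7*m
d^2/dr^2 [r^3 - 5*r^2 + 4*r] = 6*r - 10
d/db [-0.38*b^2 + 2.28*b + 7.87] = 2.28 - 0.76*b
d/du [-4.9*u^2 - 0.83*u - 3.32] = -9.8*u - 0.83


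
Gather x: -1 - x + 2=1 - x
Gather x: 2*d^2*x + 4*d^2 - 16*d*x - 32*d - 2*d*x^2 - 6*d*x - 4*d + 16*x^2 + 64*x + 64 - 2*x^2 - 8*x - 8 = 4*d^2 - 36*d + x^2*(14 - 2*d) + x*(2*d^2 - 22*d + 56) + 56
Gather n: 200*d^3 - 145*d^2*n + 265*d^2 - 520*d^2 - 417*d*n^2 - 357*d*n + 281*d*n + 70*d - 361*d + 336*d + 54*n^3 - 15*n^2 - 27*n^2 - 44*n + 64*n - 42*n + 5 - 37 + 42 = 200*d^3 - 255*d^2 + 45*d + 54*n^3 + n^2*(-417*d - 42) + n*(-145*d^2 - 76*d - 22) + 10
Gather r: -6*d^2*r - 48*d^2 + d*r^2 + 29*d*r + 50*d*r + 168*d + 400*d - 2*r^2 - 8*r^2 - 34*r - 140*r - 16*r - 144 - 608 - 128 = -48*d^2 + 568*d + r^2*(d - 10) + r*(-6*d^2 + 79*d - 190) - 880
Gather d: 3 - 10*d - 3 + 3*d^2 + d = 3*d^2 - 9*d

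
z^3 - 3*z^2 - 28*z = z*(z - 7)*(z + 4)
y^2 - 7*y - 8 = (y - 8)*(y + 1)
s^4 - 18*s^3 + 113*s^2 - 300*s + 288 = (s - 8)*(s - 4)*(s - 3)^2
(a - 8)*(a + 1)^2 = a^3 - 6*a^2 - 15*a - 8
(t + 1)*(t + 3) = t^2 + 4*t + 3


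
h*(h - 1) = h^2 - h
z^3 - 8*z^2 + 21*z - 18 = (z - 3)^2*(z - 2)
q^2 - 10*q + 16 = (q - 8)*(q - 2)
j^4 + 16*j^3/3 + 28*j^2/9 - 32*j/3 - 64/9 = (j - 4/3)*(j + 2/3)*(j + 2)*(j + 4)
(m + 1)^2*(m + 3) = m^3 + 5*m^2 + 7*m + 3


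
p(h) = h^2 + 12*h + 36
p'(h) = 2*h + 12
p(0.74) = 45.43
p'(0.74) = 13.48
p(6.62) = 159.26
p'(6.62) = 25.24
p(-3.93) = 4.28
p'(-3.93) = 4.14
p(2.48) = 71.91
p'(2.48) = 16.96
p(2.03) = 64.48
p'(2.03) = 16.06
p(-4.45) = 2.40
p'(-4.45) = 3.10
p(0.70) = 44.89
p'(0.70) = 13.40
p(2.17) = 66.75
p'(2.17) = 16.34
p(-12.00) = 36.00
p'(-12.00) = -12.00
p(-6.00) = 0.00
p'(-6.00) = 0.00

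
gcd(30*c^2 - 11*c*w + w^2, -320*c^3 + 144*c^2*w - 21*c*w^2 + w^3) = -5*c + w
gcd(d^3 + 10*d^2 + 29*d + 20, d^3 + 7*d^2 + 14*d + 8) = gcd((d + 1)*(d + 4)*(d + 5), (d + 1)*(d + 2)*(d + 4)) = d^2 + 5*d + 4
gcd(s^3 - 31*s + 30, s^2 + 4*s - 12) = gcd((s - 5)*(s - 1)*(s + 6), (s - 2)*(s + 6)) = s + 6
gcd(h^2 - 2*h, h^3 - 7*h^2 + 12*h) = h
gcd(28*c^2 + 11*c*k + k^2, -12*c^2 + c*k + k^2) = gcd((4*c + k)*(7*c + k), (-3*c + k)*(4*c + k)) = 4*c + k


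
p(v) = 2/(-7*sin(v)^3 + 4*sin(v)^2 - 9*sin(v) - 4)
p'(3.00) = -0.60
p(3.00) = -0.38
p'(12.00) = 3.48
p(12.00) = 0.65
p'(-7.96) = -0.03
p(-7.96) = 0.13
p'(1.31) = 0.05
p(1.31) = -0.13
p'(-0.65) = 1.72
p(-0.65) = 0.45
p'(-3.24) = -0.71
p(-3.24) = -0.41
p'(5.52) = 0.85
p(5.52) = 0.31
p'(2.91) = -0.46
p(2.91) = -0.34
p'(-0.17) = 3.98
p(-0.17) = -0.86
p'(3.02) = -0.65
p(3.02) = -0.40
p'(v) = 2*(21*sin(v)^2*cos(v) - 8*sin(v)*cos(v) + 9*cos(v))/(-7*sin(v)^3 + 4*sin(v)^2 - 9*sin(v) - 4)^2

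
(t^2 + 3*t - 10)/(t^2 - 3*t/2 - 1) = 2*(t + 5)/(2*t + 1)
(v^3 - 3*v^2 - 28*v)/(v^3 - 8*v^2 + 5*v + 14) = v*(v + 4)/(v^2 - v - 2)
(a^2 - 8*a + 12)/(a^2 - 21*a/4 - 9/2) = 4*(a - 2)/(4*a + 3)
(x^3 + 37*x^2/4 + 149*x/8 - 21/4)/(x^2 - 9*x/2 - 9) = (-8*x^3 - 74*x^2 - 149*x + 42)/(4*(-2*x^2 + 9*x + 18))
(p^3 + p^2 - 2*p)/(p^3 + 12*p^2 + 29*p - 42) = p*(p + 2)/(p^2 + 13*p + 42)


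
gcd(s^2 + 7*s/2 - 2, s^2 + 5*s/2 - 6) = s + 4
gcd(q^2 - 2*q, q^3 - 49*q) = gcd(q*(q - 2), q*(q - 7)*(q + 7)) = q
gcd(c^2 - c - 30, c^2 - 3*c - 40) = c + 5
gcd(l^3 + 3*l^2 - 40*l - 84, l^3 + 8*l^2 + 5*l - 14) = l^2 + 9*l + 14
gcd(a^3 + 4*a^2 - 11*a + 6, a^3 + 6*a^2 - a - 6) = a^2 + 5*a - 6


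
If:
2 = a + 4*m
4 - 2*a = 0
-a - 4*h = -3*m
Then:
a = 2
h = -1/2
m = 0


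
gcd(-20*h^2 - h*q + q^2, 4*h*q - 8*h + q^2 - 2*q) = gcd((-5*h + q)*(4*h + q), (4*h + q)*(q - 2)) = 4*h + q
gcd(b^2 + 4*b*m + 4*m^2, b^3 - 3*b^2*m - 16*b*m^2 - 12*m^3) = b + 2*m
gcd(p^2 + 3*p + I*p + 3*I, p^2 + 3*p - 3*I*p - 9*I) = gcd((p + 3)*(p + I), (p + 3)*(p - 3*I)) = p + 3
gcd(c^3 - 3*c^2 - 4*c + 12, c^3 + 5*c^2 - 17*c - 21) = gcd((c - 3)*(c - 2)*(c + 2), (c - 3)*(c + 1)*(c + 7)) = c - 3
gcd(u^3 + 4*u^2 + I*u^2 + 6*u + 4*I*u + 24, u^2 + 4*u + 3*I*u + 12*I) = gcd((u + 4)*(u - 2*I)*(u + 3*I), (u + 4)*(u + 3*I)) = u^2 + u*(4 + 3*I) + 12*I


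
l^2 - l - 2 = (l - 2)*(l + 1)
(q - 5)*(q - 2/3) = q^2 - 17*q/3 + 10/3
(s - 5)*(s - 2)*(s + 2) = s^3 - 5*s^2 - 4*s + 20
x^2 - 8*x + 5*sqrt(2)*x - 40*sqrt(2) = (x - 8)*(x + 5*sqrt(2))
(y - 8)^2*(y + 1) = y^3 - 15*y^2 + 48*y + 64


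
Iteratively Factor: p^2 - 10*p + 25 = (p - 5)*(p - 5)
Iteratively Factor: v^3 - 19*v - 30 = (v + 3)*(v^2 - 3*v - 10) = (v - 5)*(v + 3)*(v + 2)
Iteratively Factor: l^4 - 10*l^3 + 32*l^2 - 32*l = (l - 4)*(l^3 - 6*l^2 + 8*l) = (l - 4)*(l - 2)*(l^2 - 4*l) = l*(l - 4)*(l - 2)*(l - 4)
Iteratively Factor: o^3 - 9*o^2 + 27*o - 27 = (o - 3)*(o^2 - 6*o + 9) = (o - 3)^2*(o - 3)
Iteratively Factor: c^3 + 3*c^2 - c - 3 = (c - 1)*(c^2 + 4*c + 3) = (c - 1)*(c + 3)*(c + 1)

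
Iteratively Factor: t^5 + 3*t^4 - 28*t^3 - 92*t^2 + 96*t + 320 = (t + 4)*(t^4 - t^3 - 24*t^2 + 4*t + 80) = (t - 5)*(t + 4)*(t^3 + 4*t^2 - 4*t - 16) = (t - 5)*(t + 2)*(t + 4)*(t^2 + 2*t - 8) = (t - 5)*(t + 2)*(t + 4)^2*(t - 2)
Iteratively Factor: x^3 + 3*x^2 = (x)*(x^2 + 3*x) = x*(x + 3)*(x)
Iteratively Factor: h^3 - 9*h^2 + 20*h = (h - 5)*(h^2 - 4*h) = (h - 5)*(h - 4)*(h)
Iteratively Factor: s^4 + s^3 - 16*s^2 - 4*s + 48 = (s - 2)*(s^3 + 3*s^2 - 10*s - 24) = (s - 3)*(s - 2)*(s^2 + 6*s + 8) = (s - 3)*(s - 2)*(s + 4)*(s + 2)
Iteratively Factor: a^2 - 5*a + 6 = (a - 2)*(a - 3)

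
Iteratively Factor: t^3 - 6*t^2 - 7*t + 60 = (t + 3)*(t^2 - 9*t + 20) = (t - 4)*(t + 3)*(t - 5)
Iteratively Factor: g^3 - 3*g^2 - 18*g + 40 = (g - 5)*(g^2 + 2*g - 8) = (g - 5)*(g - 2)*(g + 4)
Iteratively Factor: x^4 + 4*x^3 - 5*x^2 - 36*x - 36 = (x + 3)*(x^3 + x^2 - 8*x - 12) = (x - 3)*(x + 3)*(x^2 + 4*x + 4) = (x - 3)*(x + 2)*(x + 3)*(x + 2)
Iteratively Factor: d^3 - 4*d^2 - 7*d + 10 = (d + 2)*(d^2 - 6*d + 5) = (d - 1)*(d + 2)*(d - 5)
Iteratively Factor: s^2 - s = (s - 1)*(s)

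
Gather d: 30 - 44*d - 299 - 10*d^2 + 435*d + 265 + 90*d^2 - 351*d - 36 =80*d^2 + 40*d - 40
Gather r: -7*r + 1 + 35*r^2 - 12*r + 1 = 35*r^2 - 19*r + 2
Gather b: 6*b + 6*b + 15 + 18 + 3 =12*b + 36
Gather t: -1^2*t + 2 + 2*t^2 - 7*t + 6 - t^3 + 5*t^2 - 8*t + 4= -t^3 + 7*t^2 - 16*t + 12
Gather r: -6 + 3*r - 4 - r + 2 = 2*r - 8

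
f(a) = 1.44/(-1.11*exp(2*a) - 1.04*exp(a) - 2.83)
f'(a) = 1.44*(2.22*exp(2*a) + 1.04*exp(a))/(-1.11*exp(2*a) - 1.04*exp(a) - 2.83)^2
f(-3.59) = -0.50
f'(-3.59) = 0.01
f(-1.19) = -0.44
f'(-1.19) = 0.07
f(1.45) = -0.05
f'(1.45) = 0.09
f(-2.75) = -0.50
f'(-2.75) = 0.01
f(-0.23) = -0.33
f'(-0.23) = 0.17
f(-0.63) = -0.39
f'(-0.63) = 0.12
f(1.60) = -0.04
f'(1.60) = 0.07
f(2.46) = -0.01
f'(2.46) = 0.02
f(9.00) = 0.00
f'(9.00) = 0.00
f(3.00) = 0.00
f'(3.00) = 0.01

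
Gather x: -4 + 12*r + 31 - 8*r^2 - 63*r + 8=-8*r^2 - 51*r + 35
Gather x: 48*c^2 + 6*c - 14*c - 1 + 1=48*c^2 - 8*c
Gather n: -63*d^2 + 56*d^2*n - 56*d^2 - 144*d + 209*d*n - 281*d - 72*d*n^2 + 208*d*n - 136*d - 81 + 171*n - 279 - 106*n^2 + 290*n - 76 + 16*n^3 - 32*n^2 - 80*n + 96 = -119*d^2 - 561*d + 16*n^3 + n^2*(-72*d - 138) + n*(56*d^2 + 417*d + 381) - 340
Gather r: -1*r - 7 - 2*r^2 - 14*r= -2*r^2 - 15*r - 7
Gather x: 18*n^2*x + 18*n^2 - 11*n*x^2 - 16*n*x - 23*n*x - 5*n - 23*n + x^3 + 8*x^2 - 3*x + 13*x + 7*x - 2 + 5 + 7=18*n^2 - 28*n + x^3 + x^2*(8 - 11*n) + x*(18*n^2 - 39*n + 17) + 10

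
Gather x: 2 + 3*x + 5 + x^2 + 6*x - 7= x^2 + 9*x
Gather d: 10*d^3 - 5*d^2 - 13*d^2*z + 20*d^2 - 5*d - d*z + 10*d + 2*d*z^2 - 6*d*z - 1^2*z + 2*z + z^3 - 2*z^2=10*d^3 + d^2*(15 - 13*z) + d*(2*z^2 - 7*z + 5) + z^3 - 2*z^2 + z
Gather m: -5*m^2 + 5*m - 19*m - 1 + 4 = -5*m^2 - 14*m + 3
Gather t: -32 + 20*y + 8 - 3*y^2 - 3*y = -3*y^2 + 17*y - 24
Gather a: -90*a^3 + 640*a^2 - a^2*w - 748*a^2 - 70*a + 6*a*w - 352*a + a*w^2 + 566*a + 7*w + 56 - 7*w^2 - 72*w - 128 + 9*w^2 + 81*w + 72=-90*a^3 + a^2*(-w - 108) + a*(w^2 + 6*w + 144) + 2*w^2 + 16*w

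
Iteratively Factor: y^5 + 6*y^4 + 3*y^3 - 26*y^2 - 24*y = (y)*(y^4 + 6*y^3 + 3*y^2 - 26*y - 24) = y*(y - 2)*(y^3 + 8*y^2 + 19*y + 12) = y*(y - 2)*(y + 3)*(y^2 + 5*y + 4) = y*(y - 2)*(y + 1)*(y + 3)*(y + 4)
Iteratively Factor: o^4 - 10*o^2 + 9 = (o + 3)*(o^3 - 3*o^2 - o + 3) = (o - 1)*(o + 3)*(o^2 - 2*o - 3) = (o - 3)*(o - 1)*(o + 3)*(o + 1)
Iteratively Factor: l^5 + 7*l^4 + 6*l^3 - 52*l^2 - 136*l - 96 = (l + 2)*(l^4 + 5*l^3 - 4*l^2 - 44*l - 48) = (l + 2)^2*(l^3 + 3*l^2 - 10*l - 24) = (l - 3)*(l + 2)^2*(l^2 + 6*l + 8) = (l - 3)*(l + 2)^3*(l + 4)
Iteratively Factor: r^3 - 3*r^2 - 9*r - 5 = (r - 5)*(r^2 + 2*r + 1) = (r - 5)*(r + 1)*(r + 1)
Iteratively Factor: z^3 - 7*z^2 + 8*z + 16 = (z - 4)*(z^2 - 3*z - 4) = (z - 4)^2*(z + 1)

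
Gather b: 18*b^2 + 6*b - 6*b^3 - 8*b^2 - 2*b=-6*b^3 + 10*b^2 + 4*b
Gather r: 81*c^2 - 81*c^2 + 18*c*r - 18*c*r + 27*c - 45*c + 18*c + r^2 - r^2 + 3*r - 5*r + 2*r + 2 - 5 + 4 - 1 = 0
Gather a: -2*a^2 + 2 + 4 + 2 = 8 - 2*a^2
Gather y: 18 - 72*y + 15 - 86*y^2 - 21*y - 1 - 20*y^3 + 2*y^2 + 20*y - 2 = -20*y^3 - 84*y^2 - 73*y + 30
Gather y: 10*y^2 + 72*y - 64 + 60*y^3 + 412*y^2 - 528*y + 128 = 60*y^3 + 422*y^2 - 456*y + 64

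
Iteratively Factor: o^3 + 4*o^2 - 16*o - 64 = (o + 4)*(o^2 - 16) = (o - 4)*(o + 4)*(o + 4)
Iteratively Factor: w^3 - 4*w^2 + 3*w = (w)*(w^2 - 4*w + 3) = w*(w - 1)*(w - 3)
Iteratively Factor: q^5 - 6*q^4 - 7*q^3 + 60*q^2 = (q + 3)*(q^4 - 9*q^3 + 20*q^2) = q*(q + 3)*(q^3 - 9*q^2 + 20*q) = q*(q - 4)*(q + 3)*(q^2 - 5*q) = q*(q - 5)*(q - 4)*(q + 3)*(q)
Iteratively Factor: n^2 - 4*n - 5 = (n - 5)*(n + 1)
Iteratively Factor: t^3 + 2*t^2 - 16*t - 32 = (t + 4)*(t^2 - 2*t - 8) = (t + 2)*(t + 4)*(t - 4)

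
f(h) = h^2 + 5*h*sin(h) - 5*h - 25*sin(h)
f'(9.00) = -3.16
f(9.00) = 44.24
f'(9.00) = -3.16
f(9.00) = 44.24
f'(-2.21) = 8.07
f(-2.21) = 44.87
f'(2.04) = 10.23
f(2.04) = -19.24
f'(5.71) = 6.69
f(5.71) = 2.13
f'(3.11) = 10.82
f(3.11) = -6.18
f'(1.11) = -6.95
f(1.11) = -21.74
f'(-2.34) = 12.25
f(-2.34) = 43.54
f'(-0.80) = -30.39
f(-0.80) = 25.44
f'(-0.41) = -32.62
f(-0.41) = 13.00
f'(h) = 5*h*cos(h) + 2*h + 5*sin(h) - 25*cos(h) - 5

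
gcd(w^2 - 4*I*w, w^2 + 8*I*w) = w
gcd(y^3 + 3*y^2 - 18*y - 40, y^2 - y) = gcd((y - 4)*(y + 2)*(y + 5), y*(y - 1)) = 1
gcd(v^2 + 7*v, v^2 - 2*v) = v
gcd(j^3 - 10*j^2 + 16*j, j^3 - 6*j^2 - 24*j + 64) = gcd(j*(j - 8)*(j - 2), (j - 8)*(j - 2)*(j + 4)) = j^2 - 10*j + 16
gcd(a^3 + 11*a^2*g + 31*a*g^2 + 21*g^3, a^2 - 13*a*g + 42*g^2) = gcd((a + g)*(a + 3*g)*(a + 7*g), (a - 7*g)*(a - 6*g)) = 1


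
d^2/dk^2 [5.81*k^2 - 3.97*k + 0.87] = 11.6200000000000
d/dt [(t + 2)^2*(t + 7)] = (t + 2)*(3*t + 16)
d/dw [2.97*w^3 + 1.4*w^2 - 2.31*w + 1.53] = 8.91*w^2 + 2.8*w - 2.31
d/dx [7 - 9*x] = -9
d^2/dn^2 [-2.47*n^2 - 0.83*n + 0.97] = -4.94000000000000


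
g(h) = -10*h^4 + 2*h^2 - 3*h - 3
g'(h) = -40*h^3 + 4*h - 3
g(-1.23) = -19.17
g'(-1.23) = 66.51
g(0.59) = -5.29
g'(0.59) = -8.86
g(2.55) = -420.47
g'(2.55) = -656.06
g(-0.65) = -1.99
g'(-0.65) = 5.38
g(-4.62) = -4502.29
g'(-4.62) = 3922.97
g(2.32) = -288.90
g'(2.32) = -493.21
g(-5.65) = -10112.67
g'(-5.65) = 7188.88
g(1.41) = -42.78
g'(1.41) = -109.49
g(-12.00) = -207039.00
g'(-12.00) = 69069.00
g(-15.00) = -505758.00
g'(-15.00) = 134937.00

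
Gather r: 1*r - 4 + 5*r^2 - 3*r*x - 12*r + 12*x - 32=5*r^2 + r*(-3*x - 11) + 12*x - 36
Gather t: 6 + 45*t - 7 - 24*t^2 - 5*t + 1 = -24*t^2 + 40*t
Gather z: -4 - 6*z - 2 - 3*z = -9*z - 6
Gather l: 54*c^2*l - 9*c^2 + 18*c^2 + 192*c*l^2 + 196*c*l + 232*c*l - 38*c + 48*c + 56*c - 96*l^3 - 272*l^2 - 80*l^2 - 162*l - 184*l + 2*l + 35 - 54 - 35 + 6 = 9*c^2 + 66*c - 96*l^3 + l^2*(192*c - 352) + l*(54*c^2 + 428*c - 344) - 48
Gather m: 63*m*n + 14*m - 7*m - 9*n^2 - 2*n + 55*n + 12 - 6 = m*(63*n + 7) - 9*n^2 + 53*n + 6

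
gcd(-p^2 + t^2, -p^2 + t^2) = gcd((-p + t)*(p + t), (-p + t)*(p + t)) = p^2 - t^2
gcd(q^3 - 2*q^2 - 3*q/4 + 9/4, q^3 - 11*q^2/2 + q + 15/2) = q^2 - q/2 - 3/2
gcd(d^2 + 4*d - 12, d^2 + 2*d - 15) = 1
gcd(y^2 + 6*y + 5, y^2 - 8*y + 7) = 1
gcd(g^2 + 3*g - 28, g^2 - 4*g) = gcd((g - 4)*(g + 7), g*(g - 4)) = g - 4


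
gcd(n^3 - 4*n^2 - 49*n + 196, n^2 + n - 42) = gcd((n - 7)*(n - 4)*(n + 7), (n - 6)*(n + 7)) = n + 7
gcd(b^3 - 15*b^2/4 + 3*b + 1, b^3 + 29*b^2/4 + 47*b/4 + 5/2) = b + 1/4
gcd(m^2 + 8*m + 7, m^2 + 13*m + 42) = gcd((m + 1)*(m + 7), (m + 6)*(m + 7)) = m + 7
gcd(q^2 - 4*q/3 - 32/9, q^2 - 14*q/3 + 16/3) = q - 8/3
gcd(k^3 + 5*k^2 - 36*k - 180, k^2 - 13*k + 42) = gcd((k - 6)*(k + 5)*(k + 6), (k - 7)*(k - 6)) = k - 6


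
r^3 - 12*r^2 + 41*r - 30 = (r - 6)*(r - 5)*(r - 1)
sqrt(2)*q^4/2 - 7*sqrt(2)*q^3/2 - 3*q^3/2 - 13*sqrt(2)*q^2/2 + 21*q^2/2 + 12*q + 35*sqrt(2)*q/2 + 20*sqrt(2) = (q - 8)*(q - 5*sqrt(2)/2)*(q + sqrt(2))*(sqrt(2)*q/2 + sqrt(2)/2)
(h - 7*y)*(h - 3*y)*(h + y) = h^3 - 9*h^2*y + 11*h*y^2 + 21*y^3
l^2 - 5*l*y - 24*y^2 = (l - 8*y)*(l + 3*y)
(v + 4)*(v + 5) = v^2 + 9*v + 20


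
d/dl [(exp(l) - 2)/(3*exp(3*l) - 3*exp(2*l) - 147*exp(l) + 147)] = ((exp(l) - 2)*(-3*exp(2*l) + 2*exp(l) + 49) + exp(3*l) - exp(2*l) - 49*exp(l) + 49)*exp(l)/(3*(exp(3*l) - exp(2*l) - 49*exp(l) + 49)^2)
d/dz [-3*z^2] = -6*z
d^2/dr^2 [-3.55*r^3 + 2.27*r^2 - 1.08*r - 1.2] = 4.54 - 21.3*r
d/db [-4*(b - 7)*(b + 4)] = 12 - 8*b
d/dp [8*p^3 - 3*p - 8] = 24*p^2 - 3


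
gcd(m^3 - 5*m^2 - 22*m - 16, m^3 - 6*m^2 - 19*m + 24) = m - 8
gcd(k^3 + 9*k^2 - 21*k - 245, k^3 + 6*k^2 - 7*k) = k + 7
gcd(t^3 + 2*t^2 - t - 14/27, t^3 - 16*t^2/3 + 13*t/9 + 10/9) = t^2 - t/3 - 2/9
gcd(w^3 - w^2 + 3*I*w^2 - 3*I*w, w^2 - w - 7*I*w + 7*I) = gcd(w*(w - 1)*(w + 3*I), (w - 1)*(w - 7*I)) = w - 1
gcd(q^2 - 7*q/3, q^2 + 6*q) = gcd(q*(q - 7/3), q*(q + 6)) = q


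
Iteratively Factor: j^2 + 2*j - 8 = (j + 4)*(j - 2)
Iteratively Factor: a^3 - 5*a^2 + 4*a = (a - 1)*(a^2 - 4*a) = a*(a - 1)*(a - 4)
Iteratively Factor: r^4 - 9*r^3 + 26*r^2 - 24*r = (r - 4)*(r^3 - 5*r^2 + 6*r) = (r - 4)*(r - 3)*(r^2 - 2*r) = (r - 4)*(r - 3)*(r - 2)*(r)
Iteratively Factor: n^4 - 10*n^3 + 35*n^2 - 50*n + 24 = (n - 2)*(n^3 - 8*n^2 + 19*n - 12) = (n - 4)*(n - 2)*(n^2 - 4*n + 3) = (n - 4)*(n - 2)*(n - 1)*(n - 3)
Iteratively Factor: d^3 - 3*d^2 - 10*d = (d - 5)*(d^2 + 2*d) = d*(d - 5)*(d + 2)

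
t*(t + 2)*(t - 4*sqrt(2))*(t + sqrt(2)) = t^4 - 3*sqrt(2)*t^3 + 2*t^3 - 6*sqrt(2)*t^2 - 8*t^2 - 16*t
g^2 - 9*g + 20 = (g - 5)*(g - 4)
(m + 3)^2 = m^2 + 6*m + 9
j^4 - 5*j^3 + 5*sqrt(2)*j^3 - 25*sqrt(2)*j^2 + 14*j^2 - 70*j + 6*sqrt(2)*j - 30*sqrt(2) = (j - 5)*(j + sqrt(2))^2*(j + 3*sqrt(2))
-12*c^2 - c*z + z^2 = (-4*c + z)*(3*c + z)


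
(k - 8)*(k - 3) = k^2 - 11*k + 24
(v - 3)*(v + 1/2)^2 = v^3 - 2*v^2 - 11*v/4 - 3/4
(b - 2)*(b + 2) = b^2 - 4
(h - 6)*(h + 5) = h^2 - h - 30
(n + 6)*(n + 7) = n^2 + 13*n + 42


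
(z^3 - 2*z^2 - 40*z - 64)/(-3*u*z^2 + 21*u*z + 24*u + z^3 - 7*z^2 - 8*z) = (z^2 + 6*z + 8)/(-3*u*z - 3*u + z^2 + z)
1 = 1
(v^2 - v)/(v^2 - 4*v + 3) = v/(v - 3)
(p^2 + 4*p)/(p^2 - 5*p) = (p + 4)/(p - 5)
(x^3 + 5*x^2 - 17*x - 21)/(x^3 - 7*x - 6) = (x + 7)/(x + 2)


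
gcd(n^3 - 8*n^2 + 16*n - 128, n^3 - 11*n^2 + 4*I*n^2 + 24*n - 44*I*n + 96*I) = n^2 + n*(-8 + 4*I) - 32*I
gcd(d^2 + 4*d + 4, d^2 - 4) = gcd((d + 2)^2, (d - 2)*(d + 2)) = d + 2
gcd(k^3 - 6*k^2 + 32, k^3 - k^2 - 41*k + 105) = 1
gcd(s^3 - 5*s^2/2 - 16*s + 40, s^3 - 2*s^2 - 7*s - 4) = s - 4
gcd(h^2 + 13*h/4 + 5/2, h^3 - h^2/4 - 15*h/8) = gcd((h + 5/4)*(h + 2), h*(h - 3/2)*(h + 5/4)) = h + 5/4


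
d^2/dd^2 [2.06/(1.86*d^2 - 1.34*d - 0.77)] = (14.253552*d^2 - 10.268688*d - 2.06*(3.72*d - 1.34)*(7.44*d - 2.68) - 5.900664)/(-1.86*d^2 + 1.34*d + 0.77)^3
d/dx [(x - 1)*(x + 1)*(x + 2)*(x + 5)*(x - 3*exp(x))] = -3*x^4*exp(x) + 5*x^4 - 33*x^3*exp(x) + 28*x^3 - 90*x^2*exp(x) + 27*x^2 - 33*x*exp(x) - 14*x + 51*exp(x) - 10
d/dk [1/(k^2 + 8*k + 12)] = 2*(-k - 4)/(k^2 + 8*k + 12)^2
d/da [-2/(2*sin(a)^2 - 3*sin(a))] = 2*(4*sin(a) - 3)*cos(a)/((2*sin(a) - 3)^2*sin(a)^2)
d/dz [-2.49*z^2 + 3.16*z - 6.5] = 3.16 - 4.98*z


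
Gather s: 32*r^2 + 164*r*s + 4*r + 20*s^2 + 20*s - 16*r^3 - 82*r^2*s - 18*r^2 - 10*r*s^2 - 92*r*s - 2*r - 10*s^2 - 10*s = -16*r^3 + 14*r^2 + 2*r + s^2*(10 - 10*r) + s*(-82*r^2 + 72*r + 10)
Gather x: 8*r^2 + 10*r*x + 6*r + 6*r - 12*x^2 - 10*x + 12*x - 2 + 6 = 8*r^2 + 12*r - 12*x^2 + x*(10*r + 2) + 4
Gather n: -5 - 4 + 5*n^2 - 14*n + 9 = 5*n^2 - 14*n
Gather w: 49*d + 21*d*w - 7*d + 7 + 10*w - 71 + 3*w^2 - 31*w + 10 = 42*d + 3*w^2 + w*(21*d - 21) - 54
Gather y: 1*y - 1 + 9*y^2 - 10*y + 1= 9*y^2 - 9*y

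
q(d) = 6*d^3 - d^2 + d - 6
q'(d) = 18*d^2 - 2*d + 1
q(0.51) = -4.95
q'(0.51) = 4.66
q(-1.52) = -30.90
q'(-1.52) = 45.63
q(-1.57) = -33.25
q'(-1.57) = 48.51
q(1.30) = 6.79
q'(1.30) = 28.82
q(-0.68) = -9.03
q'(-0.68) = 10.68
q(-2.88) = -160.50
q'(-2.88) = 156.06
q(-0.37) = -6.81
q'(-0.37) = 4.20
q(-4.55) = -596.43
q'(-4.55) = 382.74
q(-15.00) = -20496.00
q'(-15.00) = 4081.00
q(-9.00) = -4470.00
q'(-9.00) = 1477.00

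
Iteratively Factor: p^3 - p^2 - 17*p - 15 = (p + 1)*(p^2 - 2*p - 15) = (p - 5)*(p + 1)*(p + 3)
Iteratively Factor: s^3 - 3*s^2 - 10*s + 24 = (s - 2)*(s^2 - s - 12) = (s - 4)*(s - 2)*(s + 3)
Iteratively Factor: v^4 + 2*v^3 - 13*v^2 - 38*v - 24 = (v - 4)*(v^3 + 6*v^2 + 11*v + 6) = (v - 4)*(v + 1)*(v^2 + 5*v + 6) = (v - 4)*(v + 1)*(v + 2)*(v + 3)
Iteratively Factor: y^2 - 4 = (y - 2)*(y + 2)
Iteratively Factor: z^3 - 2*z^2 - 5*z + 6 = (z - 1)*(z^2 - z - 6) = (z - 1)*(z + 2)*(z - 3)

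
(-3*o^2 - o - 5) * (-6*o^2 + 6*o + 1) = 18*o^4 - 12*o^3 + 21*o^2 - 31*o - 5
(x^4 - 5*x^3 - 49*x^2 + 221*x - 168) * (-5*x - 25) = -5*x^5 + 370*x^3 + 120*x^2 - 4685*x + 4200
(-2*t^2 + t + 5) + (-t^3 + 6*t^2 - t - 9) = -t^3 + 4*t^2 - 4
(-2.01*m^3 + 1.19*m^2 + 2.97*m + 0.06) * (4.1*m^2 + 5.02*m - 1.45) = -8.241*m^5 - 5.2112*m^4 + 21.0653*m^3 + 13.4299*m^2 - 4.0053*m - 0.087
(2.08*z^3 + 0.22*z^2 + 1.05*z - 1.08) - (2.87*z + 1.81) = 2.08*z^3 + 0.22*z^2 - 1.82*z - 2.89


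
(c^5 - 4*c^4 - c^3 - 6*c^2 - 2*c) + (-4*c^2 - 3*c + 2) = c^5 - 4*c^4 - c^3 - 10*c^2 - 5*c + 2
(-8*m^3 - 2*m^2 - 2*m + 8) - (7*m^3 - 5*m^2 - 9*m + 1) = -15*m^3 + 3*m^2 + 7*m + 7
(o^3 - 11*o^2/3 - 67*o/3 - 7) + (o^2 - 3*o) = o^3 - 8*o^2/3 - 76*o/3 - 7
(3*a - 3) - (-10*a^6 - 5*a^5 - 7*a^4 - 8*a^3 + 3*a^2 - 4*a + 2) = 10*a^6 + 5*a^5 + 7*a^4 + 8*a^3 - 3*a^2 + 7*a - 5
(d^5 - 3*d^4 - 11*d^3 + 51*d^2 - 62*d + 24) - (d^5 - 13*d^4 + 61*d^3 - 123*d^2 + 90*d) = 10*d^4 - 72*d^3 + 174*d^2 - 152*d + 24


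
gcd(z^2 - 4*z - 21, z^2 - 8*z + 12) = 1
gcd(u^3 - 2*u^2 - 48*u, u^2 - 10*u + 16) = u - 8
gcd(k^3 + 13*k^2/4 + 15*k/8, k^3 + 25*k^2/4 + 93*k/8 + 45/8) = k^2 + 13*k/4 + 15/8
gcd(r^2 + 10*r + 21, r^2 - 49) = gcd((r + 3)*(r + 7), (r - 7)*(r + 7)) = r + 7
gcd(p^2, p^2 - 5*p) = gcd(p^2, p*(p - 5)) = p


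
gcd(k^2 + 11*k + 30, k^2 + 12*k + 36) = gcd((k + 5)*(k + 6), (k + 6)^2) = k + 6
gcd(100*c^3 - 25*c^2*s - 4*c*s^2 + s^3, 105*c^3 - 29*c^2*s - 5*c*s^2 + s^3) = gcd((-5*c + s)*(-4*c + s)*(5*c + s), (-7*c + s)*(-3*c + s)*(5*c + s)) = 5*c + s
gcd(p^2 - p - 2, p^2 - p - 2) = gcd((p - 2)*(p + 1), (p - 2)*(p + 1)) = p^2 - p - 2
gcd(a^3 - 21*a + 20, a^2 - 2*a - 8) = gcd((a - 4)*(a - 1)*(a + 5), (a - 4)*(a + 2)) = a - 4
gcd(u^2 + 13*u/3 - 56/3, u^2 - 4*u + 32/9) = u - 8/3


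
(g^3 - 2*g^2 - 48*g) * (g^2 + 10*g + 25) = g^5 + 8*g^4 - 43*g^3 - 530*g^2 - 1200*g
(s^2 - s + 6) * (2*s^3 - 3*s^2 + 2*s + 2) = 2*s^5 - 5*s^4 + 17*s^3 - 18*s^2 + 10*s + 12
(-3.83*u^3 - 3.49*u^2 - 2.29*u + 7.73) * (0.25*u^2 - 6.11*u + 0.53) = -0.9575*u^5 + 22.5288*u^4 + 18.7215*u^3 + 14.0747*u^2 - 48.444*u + 4.0969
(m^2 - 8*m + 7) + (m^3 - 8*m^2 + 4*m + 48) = m^3 - 7*m^2 - 4*m + 55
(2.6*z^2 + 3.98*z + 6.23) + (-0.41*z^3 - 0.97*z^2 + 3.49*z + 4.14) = -0.41*z^3 + 1.63*z^2 + 7.47*z + 10.37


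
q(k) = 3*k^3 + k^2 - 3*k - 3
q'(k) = 9*k^2 + 2*k - 3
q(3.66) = 146.50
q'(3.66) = 124.88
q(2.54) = 44.99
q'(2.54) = 60.14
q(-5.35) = -417.72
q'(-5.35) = 243.90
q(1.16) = -0.45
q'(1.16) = 11.43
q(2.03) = 20.13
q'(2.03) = 38.15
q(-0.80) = -1.50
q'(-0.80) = 1.16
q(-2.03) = -17.89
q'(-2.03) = 30.03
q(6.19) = 728.28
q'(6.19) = 354.22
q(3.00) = 78.00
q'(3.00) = 84.00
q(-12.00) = -5007.00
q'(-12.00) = 1269.00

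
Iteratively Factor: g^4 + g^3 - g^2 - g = (g)*(g^3 + g^2 - g - 1) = g*(g + 1)*(g^2 - 1) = g*(g + 1)^2*(g - 1)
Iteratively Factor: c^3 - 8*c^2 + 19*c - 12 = (c - 1)*(c^2 - 7*c + 12) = (c - 4)*(c - 1)*(c - 3)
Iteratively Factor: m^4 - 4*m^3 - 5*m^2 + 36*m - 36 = (m - 2)*(m^3 - 2*m^2 - 9*m + 18) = (m - 3)*(m - 2)*(m^2 + m - 6) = (m - 3)*(m - 2)*(m + 3)*(m - 2)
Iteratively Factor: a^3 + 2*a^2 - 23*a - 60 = (a - 5)*(a^2 + 7*a + 12) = (a - 5)*(a + 3)*(a + 4)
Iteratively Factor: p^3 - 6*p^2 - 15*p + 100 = (p - 5)*(p^2 - p - 20) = (p - 5)^2*(p + 4)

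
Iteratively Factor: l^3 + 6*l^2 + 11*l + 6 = (l + 1)*(l^2 + 5*l + 6) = (l + 1)*(l + 2)*(l + 3)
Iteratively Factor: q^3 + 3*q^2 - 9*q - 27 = (q + 3)*(q^2 - 9) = (q + 3)^2*(q - 3)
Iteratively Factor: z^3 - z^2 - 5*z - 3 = (z - 3)*(z^2 + 2*z + 1) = (z - 3)*(z + 1)*(z + 1)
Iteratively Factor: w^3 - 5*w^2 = (w - 5)*(w^2) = w*(w - 5)*(w)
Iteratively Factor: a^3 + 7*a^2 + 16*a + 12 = (a + 3)*(a^2 + 4*a + 4) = (a + 2)*(a + 3)*(a + 2)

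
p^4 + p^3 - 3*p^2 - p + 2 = (p - 1)^2*(p + 1)*(p + 2)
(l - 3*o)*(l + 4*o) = l^2 + l*o - 12*o^2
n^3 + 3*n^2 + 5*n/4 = n*(n + 1/2)*(n + 5/2)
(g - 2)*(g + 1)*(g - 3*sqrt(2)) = g^3 - 3*sqrt(2)*g^2 - g^2 - 2*g + 3*sqrt(2)*g + 6*sqrt(2)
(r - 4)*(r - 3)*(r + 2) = r^3 - 5*r^2 - 2*r + 24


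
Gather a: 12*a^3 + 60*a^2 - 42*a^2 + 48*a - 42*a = 12*a^3 + 18*a^2 + 6*a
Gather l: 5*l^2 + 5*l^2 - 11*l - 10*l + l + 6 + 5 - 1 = 10*l^2 - 20*l + 10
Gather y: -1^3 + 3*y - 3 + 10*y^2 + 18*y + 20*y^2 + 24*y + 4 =30*y^2 + 45*y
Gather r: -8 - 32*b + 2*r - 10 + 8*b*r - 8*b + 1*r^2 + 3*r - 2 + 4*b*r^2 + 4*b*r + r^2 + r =-40*b + r^2*(4*b + 2) + r*(12*b + 6) - 20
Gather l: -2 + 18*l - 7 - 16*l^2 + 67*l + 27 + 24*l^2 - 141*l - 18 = 8*l^2 - 56*l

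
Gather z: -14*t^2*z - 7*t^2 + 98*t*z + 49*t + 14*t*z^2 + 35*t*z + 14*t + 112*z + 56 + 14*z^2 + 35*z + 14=-7*t^2 + 63*t + z^2*(14*t + 14) + z*(-14*t^2 + 133*t + 147) + 70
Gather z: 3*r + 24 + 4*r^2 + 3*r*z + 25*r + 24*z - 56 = 4*r^2 + 28*r + z*(3*r + 24) - 32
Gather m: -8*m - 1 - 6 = -8*m - 7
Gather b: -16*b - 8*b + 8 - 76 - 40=-24*b - 108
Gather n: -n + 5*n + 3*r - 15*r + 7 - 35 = 4*n - 12*r - 28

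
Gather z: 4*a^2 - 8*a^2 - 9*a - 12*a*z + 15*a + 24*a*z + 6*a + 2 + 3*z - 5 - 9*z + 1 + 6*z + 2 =-4*a^2 + 12*a*z + 12*a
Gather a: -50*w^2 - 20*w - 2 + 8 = -50*w^2 - 20*w + 6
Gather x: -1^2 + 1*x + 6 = x + 5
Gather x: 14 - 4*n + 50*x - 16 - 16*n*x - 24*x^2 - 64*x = -4*n - 24*x^2 + x*(-16*n - 14) - 2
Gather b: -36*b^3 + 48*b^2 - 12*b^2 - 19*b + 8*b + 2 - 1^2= -36*b^3 + 36*b^2 - 11*b + 1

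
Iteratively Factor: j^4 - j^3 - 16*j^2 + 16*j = (j)*(j^3 - j^2 - 16*j + 16) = j*(j + 4)*(j^2 - 5*j + 4) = j*(j - 4)*(j + 4)*(j - 1)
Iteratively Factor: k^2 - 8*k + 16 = (k - 4)*(k - 4)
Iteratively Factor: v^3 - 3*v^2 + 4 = (v - 2)*(v^2 - v - 2) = (v - 2)*(v + 1)*(v - 2)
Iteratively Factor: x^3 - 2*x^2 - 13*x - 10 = (x - 5)*(x^2 + 3*x + 2) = (x - 5)*(x + 2)*(x + 1)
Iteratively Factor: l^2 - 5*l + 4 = (l - 1)*(l - 4)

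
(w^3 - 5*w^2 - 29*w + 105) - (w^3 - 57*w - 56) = -5*w^2 + 28*w + 161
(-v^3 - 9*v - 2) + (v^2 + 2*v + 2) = -v^3 + v^2 - 7*v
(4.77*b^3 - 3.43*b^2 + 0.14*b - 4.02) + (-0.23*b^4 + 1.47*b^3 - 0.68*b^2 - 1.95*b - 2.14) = -0.23*b^4 + 6.24*b^3 - 4.11*b^2 - 1.81*b - 6.16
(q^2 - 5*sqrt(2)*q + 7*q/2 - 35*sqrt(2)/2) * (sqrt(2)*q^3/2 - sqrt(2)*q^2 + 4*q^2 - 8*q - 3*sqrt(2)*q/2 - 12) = sqrt(2)*q^5/2 - q^4 + 3*sqrt(2)*q^4/4 - 25*sqrt(2)*q^3 - 3*q^3/2 - 141*sqrt(2)*q^2/4 + 10*q^2 + 21*q/2 + 200*sqrt(2)*q + 210*sqrt(2)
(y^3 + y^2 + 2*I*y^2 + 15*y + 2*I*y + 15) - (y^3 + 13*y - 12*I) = y^2 + 2*I*y^2 + 2*y + 2*I*y + 15 + 12*I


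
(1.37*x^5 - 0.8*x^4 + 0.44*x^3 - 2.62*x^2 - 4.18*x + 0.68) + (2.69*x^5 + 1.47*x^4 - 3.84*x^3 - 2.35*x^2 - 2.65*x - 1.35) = 4.06*x^5 + 0.67*x^4 - 3.4*x^3 - 4.97*x^2 - 6.83*x - 0.67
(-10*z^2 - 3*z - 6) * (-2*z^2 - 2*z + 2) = 20*z^4 + 26*z^3 - 2*z^2 + 6*z - 12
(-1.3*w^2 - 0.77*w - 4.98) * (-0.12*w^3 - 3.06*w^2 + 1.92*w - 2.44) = 0.156*w^5 + 4.0704*w^4 + 0.4578*w^3 + 16.9324*w^2 - 7.6828*w + 12.1512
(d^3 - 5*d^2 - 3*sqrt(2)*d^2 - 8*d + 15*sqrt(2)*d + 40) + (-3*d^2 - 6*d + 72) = d^3 - 8*d^2 - 3*sqrt(2)*d^2 - 14*d + 15*sqrt(2)*d + 112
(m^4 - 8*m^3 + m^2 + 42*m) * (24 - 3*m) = -3*m^5 + 48*m^4 - 195*m^3 - 102*m^2 + 1008*m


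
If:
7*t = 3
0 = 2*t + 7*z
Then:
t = 3/7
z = -6/49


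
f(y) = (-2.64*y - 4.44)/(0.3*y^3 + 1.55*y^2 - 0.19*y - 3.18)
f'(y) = (-2.64*y - 4.44)*(-0.9*y^2 - 3.1*y + 0.19)/(0.3*y^3 + 1.55*y^2 - 0.19*y - 3.18)^2 - 2.64/(0.3*y^3 + 1.55*y^2 - 0.19*y - 3.18)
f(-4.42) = 3.55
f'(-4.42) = -7.73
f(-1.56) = 1.28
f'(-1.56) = -4.00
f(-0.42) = 1.17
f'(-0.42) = 0.38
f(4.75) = -0.27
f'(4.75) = 0.11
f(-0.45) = 1.16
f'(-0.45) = 0.36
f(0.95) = 4.08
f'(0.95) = 10.08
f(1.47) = -9.87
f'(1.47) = 70.76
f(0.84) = 3.22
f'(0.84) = 6.02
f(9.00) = -0.08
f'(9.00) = 0.02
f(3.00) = -0.68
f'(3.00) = 0.49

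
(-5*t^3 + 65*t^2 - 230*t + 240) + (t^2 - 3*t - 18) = -5*t^3 + 66*t^2 - 233*t + 222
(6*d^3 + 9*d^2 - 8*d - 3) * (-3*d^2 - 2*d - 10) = -18*d^5 - 39*d^4 - 54*d^3 - 65*d^2 + 86*d + 30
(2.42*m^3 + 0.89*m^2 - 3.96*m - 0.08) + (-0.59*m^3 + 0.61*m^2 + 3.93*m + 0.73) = 1.83*m^3 + 1.5*m^2 - 0.0299999999999998*m + 0.65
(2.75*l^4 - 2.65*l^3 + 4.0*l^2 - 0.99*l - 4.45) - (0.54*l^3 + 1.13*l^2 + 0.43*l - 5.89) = 2.75*l^4 - 3.19*l^3 + 2.87*l^2 - 1.42*l + 1.44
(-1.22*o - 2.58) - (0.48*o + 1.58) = -1.7*o - 4.16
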